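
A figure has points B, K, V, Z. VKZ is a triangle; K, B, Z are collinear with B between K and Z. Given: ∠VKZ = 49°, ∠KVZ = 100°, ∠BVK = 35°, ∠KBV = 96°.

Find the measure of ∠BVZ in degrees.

1. ∠KZV = 31°  [△VKZ]
2. ∠VBZ = 84°  [linear pair at B on KZ]
3. ∠BZV = 31°  [B on ray ZK]
4. ∠BVZ = 65°  [△VBZ]

∠BVZ = 65°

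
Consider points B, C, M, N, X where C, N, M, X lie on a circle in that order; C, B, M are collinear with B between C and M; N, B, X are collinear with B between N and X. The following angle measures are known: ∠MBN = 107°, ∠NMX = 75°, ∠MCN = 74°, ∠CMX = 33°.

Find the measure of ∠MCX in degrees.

∠MCX = 31°

1. ∠CBX = 107°  [vertical angles at B]
2. ∠CBN = 73°  [linear pair at B on CM]
3. ∠NCX = 105°  [cyclic CNMX, opposite ∠C+∠M]
4. ∠CNX = 33°  [△CBN]
5. ∠CXN = 42°  [△CNX]
6. ∠MCX = 31°  [△CBX]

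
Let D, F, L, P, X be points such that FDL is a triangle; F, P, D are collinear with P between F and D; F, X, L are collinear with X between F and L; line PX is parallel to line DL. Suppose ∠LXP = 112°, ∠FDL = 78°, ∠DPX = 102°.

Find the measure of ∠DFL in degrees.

∠DFL = 34°

1. ∠FXP = 68°  [linear pair at X on FL]
2. ∠FPX = 78°  [PX∥DL, corresponding at P]
3. ∠PFX = 34°  [△FPX]
4. ∠DFL = 34°  [P on FD, X on FL]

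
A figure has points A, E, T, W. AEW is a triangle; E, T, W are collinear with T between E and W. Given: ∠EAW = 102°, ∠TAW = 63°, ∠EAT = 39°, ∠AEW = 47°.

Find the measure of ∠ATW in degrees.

∠ATW = 86°

1. ∠AWE = 31°  [△AEW]
2. ∠AWT = 31°  [T on ray WE]
3. ∠ATW = 86°  [△ATW]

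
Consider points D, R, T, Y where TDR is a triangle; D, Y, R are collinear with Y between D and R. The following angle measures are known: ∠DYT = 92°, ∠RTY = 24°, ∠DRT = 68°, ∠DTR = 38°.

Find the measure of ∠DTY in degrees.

1. ∠RDT = 74°  [△TDR]
2. ∠TDY = 74°  [Y on ray DR]
3. ∠DTY = 14°  [△TDY]

∠DTY = 14°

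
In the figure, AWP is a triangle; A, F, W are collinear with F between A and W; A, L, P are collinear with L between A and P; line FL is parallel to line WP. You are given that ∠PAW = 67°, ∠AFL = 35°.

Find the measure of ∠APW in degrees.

1. ∠FAL = 67°  [F on AW, L on AP]
2. ∠ALF = 78°  [△AFL]
3. ∠APW = 78°  [FL∥WP, corresponding at L]

∠APW = 78°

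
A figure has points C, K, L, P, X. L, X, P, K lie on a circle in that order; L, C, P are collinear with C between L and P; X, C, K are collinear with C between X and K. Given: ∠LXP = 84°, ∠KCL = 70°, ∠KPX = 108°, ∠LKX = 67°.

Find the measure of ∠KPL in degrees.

1. ∠LKP = 96°  [cyclic LXPK, opposite ∠X+∠K]
2. ∠KLP = 43°  [△LCK]
3. ∠KPL = 41°  [△LPK]

∠KPL = 41°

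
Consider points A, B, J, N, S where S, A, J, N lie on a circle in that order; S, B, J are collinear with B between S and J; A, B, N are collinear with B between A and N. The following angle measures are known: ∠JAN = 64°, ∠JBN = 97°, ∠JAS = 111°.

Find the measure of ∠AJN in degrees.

∠AJN = 80°

1. ∠JSN = 64°  [same arc JN]
2. ∠JNS = 69°  [cyclic SAJN, opposite ∠A+∠N]
3. ∠NJS = 47°  [△SJN]
4. ∠ANJ = 36°  [△JBN]
5. ∠AJN = 80°  [△AJN]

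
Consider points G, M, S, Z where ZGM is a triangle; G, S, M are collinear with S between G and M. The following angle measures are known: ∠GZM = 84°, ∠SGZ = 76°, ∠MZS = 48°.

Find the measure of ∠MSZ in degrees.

∠MSZ = 112°

1. ∠MGZ = 76°  [S on ray GM]
2. ∠GMZ = 20°  [△ZGM]
3. ∠SMZ = 20°  [S on ray MG]
4. ∠MSZ = 112°  [△ZSM]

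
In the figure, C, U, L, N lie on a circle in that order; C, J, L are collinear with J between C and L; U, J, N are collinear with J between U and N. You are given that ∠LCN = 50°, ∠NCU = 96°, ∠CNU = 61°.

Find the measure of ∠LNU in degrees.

∠LNU = 46°

1. ∠LUN = 50°  [same arc LN]
2. ∠NLU = 84°  [cyclic CULN, opposite ∠C+∠L]
3. ∠LNU = 46°  [△ULN]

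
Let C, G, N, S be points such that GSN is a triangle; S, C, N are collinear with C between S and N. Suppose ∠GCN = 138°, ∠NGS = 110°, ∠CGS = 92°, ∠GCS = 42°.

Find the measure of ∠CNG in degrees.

∠CNG = 24°

1. ∠CSG = 46°  [△GSC]
2. ∠GSN = 46°  [C on ray SN]
3. ∠GNS = 24°  [△GSN]
4. ∠CNG = 24°  [C on ray NS]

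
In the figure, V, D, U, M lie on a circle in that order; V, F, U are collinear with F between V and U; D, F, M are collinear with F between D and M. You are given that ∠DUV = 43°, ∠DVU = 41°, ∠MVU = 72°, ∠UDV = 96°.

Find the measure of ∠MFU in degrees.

∠MFU = 115°

1. ∠DMV = 43°  [same arc VD]
2. ∠MFV = 65°  [△VFM]
3. ∠MFU = 115°  [linear pair at F on VU]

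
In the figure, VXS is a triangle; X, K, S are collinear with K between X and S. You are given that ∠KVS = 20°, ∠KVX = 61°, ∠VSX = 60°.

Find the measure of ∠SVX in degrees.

1. ∠KSV = 60°  [K on ray SX]
2. ∠SKV = 100°  [△VKS]
3. ∠VKX = 80°  [linear pair at K on XS]
4. ∠KXV = 39°  [△VXK]
5. ∠SXV = 39°  [K on ray XS]
6. ∠SVX = 81°  [△VXS]

∠SVX = 81°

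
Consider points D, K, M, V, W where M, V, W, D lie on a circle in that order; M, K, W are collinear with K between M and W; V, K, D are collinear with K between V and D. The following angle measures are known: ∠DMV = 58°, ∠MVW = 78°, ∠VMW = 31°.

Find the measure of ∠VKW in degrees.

1. ∠DWV = 122°  [cyclic MVWD, opposite ∠M+∠W]
2. ∠MWV = 71°  [△MVW]
3. ∠VDW = 31°  [same arc VW]
4. ∠DVW = 27°  [△VWD]
5. ∠VKW = 82°  [△VKW]

∠VKW = 82°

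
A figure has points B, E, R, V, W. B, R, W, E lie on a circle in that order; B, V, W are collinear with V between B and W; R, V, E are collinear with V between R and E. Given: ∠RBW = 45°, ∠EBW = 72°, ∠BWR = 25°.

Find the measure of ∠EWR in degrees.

1. ∠REW = 45°  [same arc RW]
2. ∠ERW = 72°  [same arc WE]
3. ∠EWR = 63°  [△RWE]

∠EWR = 63°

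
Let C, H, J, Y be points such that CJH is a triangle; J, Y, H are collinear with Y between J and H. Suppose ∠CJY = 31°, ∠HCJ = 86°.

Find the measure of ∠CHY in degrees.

∠CHY = 63°

1. ∠CJH = 31°  [Y on ray JH]
2. ∠CHJ = 63°  [△CJH]
3. ∠CHY = 63°  [Y on ray HJ]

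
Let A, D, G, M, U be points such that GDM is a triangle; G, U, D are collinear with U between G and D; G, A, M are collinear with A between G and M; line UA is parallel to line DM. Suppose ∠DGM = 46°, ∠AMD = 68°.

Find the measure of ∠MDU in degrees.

∠MDU = 66°

1. ∠DMG = 68°  [A on ray MG]
2. ∠GDM = 66°  [△GDM]
3. ∠MDU = 66°  [U on ray DG]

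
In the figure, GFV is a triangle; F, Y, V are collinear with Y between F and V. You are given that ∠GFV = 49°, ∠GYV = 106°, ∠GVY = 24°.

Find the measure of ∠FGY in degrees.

∠FGY = 57°

1. ∠GFY = 49°  [Y on ray FV]
2. ∠FYG = 74°  [linear pair at Y on FV]
3. ∠FGY = 57°  [△GFY]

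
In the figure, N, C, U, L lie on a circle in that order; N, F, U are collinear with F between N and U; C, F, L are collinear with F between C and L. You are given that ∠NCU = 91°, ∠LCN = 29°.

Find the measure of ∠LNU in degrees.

1. ∠NLU = 89°  [cyclic NCUL, opposite ∠C+∠L]
2. ∠LUN = 29°  [same arc NL]
3. ∠LNU = 62°  [△NUL]

∠LNU = 62°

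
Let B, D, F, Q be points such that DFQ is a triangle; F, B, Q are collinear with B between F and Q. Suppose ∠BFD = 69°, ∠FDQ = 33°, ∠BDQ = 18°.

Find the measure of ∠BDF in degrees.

∠BDF = 15°

1. ∠DFQ = 69°  [B on ray FQ]
2. ∠DQF = 78°  [△DFQ]
3. ∠BQD = 78°  [B on ray QF]
4. ∠DBQ = 84°  [△DBQ]
5. ∠DBF = 96°  [linear pair at B on FQ]
6. ∠BDF = 15°  [△DFB]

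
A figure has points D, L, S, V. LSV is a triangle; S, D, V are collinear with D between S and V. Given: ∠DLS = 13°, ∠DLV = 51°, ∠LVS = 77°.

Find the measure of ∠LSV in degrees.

1. ∠DVL = 77°  [D on ray VS]
2. ∠LDV = 52°  [△LDV]
3. ∠LDS = 128°  [linear pair at D on SV]
4. ∠DSL = 39°  [△LSD]
5. ∠LSV = 39°  [D on ray SV]

∠LSV = 39°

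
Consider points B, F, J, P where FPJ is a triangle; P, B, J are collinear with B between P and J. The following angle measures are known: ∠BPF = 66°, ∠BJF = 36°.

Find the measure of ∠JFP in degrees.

∠JFP = 78°

1. ∠FPJ = 66°  [B on ray PJ]
2. ∠FJP = 36°  [B on ray JP]
3. ∠JFP = 78°  [△FPJ]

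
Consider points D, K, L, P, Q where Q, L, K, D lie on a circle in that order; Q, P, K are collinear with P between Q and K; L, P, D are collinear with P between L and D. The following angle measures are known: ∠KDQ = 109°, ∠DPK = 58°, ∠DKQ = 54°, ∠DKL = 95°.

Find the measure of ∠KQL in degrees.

1. ∠LPQ = 58°  [vertical angles at P]
2. ∠DLQ = 54°  [same arc QD]
3. ∠KQL = 68°  [△QPL]

∠KQL = 68°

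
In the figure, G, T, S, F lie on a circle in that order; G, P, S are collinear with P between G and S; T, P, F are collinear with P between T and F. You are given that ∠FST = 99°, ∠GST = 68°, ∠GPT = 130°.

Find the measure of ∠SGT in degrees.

1. ∠FGT = 81°  [cyclic GTSF, opposite ∠G+∠S]
2. ∠GFT = 68°  [same arc GT]
3. ∠FTG = 31°  [△GTF]
4. ∠SGT = 19°  [△GPT]

∠SGT = 19°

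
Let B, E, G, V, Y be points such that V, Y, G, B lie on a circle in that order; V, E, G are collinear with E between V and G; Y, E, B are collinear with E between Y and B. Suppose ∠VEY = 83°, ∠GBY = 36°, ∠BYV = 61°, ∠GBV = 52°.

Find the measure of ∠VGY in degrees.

∠VGY = 16°

1. ∠GVY = 36°  [△VEY]
2. ∠GYV = 128°  [cyclic VYGB, opposite ∠Y+∠B]
3. ∠VGY = 16°  [△VYG]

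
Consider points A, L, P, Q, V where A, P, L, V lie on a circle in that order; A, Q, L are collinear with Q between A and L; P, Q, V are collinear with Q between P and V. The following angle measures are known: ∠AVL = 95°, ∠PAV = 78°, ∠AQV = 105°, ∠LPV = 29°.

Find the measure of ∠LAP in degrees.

∠LAP = 49°

1. ∠APL = 85°  [cyclic APLV, opposite ∠P+∠V]
2. ∠LQP = 105°  [vertical angles at Q]
3. ∠ALP = 46°  [△PQL]
4. ∠LAP = 49°  [△APL]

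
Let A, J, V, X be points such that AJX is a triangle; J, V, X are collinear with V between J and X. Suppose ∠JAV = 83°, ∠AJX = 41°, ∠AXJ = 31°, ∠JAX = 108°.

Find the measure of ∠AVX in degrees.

∠AVX = 124°

1. ∠AJV = 41°  [V on ray JX]
2. ∠AVJ = 56°  [△AJV]
3. ∠AVX = 124°  [linear pair at V on JX]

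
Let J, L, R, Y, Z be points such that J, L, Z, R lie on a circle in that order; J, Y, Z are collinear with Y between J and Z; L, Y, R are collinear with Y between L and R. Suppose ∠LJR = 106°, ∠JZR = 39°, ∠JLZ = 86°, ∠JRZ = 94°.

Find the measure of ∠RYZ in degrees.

∠RYZ = 82°

1. ∠JLR = 39°  [same arc JR]
2. ∠RJZ = 47°  [△JZR]
3. ∠JRL = 35°  [△JLR]
4. ∠JYR = 98°  [△JYR]
5. ∠RYZ = 82°  [linear pair at Y on JZ]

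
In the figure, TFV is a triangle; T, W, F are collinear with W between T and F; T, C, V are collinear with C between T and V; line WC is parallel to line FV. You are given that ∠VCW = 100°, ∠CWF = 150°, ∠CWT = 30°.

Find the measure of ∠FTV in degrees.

1. ∠TCW = 80°  [linear pair at C on TV]
2. ∠CTW = 70°  [△TWC]
3. ∠FTV = 70°  [W on TF, C on TV]

∠FTV = 70°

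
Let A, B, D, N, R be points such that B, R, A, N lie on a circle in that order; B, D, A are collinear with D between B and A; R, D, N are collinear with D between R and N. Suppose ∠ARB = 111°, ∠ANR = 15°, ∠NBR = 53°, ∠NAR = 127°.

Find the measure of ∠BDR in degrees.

∠BDR = 92°

1. ∠ABR = 15°  [same arc RA]
2. ∠ARN = 38°  [△RAN]
3. ∠BAR = 54°  [△BRA]
4. ∠ADR = 88°  [△RDA]
5. ∠BDR = 92°  [linear pair at D on BA]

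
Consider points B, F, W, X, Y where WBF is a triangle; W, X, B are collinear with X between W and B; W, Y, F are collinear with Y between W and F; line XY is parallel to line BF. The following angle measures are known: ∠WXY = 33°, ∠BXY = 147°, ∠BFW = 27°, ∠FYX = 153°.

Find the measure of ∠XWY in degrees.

1. ∠FBW = 33°  [XY∥BF, corresponding at X]
2. ∠BWF = 120°  [△WBF]
3. ∠XWY = 120°  [X on WB, Y on WF]

∠XWY = 120°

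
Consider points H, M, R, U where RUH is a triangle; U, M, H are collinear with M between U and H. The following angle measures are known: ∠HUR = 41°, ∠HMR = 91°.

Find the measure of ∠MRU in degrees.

1. ∠MUR = 41°  [M on ray UH]
2. ∠RMU = 89°  [linear pair at M on UH]
3. ∠MRU = 50°  [△RUM]

∠MRU = 50°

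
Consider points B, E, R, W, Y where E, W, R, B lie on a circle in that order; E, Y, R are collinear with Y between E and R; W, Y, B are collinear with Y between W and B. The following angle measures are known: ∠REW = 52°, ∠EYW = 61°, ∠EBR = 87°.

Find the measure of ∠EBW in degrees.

1. ∠RBW = 52°  [same arc WR]
2. ∠BYR = 61°  [vertical angles at Y]
3. ∠BRE = 67°  [△RYB]
4. ∠BYE = 119°  [linear pair at Y on ER]
5. ∠BER = 26°  [△ERB]
6. ∠EBW = 35°  [△EYB]

∠EBW = 35°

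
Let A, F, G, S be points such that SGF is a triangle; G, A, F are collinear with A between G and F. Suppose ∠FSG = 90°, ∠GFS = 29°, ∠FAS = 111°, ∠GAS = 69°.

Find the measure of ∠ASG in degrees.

∠ASG = 50°

1. ∠FGS = 61°  [△SGF]
2. ∠AGS = 61°  [A on ray GF]
3. ∠ASG = 50°  [△SGA]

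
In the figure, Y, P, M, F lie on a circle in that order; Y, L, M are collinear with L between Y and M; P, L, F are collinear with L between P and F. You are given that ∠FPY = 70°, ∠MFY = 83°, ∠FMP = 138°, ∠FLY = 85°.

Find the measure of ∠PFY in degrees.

∠PFY = 68°

1. ∠FMY = 70°  [same arc YF]
2. ∠FYM = 27°  [△YMF]
3. ∠PFY = 68°  [△YLF]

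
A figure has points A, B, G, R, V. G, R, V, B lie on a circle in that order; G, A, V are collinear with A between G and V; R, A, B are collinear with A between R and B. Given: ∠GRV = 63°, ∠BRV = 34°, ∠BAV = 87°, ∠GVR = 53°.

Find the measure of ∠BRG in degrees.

∠BRG = 29°

1. ∠RGV = 64°  [△GRV]
2. ∠GAR = 87°  [vertical angles at A]
3. ∠BRG = 29°  [△GAR]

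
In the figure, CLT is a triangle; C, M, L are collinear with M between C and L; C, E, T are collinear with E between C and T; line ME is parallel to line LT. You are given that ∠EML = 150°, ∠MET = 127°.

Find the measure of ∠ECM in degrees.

1. ∠CME = 30°  [linear pair at M on CL]
2. ∠CEM = 53°  [linear pair at E on CT]
3. ∠ECM = 97°  [△CME]

∠ECM = 97°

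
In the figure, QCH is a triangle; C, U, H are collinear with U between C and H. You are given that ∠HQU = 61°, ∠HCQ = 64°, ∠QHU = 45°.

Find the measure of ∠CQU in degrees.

1. ∠HUQ = 74°  [△QUH]
2. ∠QCU = 64°  [U on ray CH]
3. ∠CUQ = 106°  [linear pair at U on CH]
4. ∠CQU = 10°  [△QCU]

∠CQU = 10°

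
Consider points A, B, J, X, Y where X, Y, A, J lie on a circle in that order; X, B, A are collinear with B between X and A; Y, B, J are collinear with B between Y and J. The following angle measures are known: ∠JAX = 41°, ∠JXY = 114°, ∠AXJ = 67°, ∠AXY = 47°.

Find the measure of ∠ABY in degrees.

∠ABY = 88°

1. ∠JYX = 41°  [same arc XJ]
2. ∠XJY = 25°  [△XYJ]
3. ∠AYJ = 67°  [same arc AJ]
4. ∠XAY = 25°  [same arc XY]
5. ∠ABY = 88°  [△YBA]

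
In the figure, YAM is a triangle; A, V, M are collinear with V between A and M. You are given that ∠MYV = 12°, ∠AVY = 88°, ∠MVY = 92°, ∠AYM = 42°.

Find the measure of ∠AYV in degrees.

1. ∠VMY = 76°  [△YVM]
2. ∠AMY = 76°  [V on ray MA]
3. ∠MAY = 62°  [△YAM]
4. ∠VAY = 62°  [V on ray AM]
5. ∠AYV = 30°  [△YAV]

∠AYV = 30°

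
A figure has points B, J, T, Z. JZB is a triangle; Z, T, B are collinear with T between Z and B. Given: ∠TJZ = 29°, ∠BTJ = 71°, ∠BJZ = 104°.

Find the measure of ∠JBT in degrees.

1. ∠JTZ = 109°  [linear pair at T on ZB]
2. ∠JZT = 42°  [△JZT]
3. ∠BZJ = 42°  [T on ray ZB]
4. ∠JBZ = 34°  [△JZB]
5. ∠JBT = 34°  [T on ray BZ]

∠JBT = 34°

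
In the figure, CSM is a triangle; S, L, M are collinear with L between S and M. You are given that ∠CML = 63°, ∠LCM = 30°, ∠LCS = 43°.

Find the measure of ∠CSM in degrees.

1. ∠CLM = 87°  [△CLM]
2. ∠CLS = 93°  [linear pair at L on SM]
3. ∠CSL = 44°  [△CSL]
4. ∠CSM = 44°  [L on ray SM]

∠CSM = 44°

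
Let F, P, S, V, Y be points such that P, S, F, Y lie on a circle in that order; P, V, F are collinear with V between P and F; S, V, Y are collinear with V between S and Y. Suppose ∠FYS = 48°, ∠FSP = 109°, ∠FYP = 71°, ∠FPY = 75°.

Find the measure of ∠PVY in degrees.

∠PVY = 82°

1. ∠FPS = 48°  [same arc SF]
2. ∠PFS = 23°  [△PSF]
3. ∠PYS = 23°  [same arc PS]
4. ∠PVY = 82°  [△PVY]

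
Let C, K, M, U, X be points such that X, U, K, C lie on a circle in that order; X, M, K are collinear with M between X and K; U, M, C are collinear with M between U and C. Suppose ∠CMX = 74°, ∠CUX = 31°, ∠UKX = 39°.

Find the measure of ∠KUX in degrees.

∠KUX = 98°

1. ∠KMU = 74°  [vertical angles at M]
2. ∠UMX = 106°  [linear pair at M on XK]
3. ∠KXU = 43°  [△XMU]
4. ∠KUX = 98°  [△XUK]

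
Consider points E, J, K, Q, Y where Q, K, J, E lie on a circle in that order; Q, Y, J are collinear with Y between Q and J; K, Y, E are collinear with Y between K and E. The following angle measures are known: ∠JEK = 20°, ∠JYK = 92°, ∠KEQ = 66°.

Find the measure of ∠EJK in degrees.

1. ∠KJQ = 66°  [same arc QK]
2. ∠EKJ = 22°  [△KYJ]
3. ∠EJK = 138°  [△KJE]

∠EJK = 138°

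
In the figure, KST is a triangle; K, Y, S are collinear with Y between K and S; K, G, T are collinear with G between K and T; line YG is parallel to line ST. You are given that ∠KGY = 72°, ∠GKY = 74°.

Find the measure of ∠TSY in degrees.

∠TSY = 34°

1. ∠GYK = 34°  [△KYG]
2. ∠GYS = 146°  [linear pair at Y on KS]
3. ∠TSY = 34°  [YG∥ST, co-interior at S–Y]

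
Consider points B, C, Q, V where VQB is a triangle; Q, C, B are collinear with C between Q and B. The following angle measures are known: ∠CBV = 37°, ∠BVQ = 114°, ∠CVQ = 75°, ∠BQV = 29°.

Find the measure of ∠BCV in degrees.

∠BCV = 104°

1. ∠CQV = 29°  [C on ray QB]
2. ∠QCV = 76°  [△VQC]
3. ∠BCV = 104°  [linear pair at C on QB]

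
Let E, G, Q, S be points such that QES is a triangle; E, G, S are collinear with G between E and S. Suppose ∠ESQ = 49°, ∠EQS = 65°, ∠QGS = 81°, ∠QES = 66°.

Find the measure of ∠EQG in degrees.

∠EQG = 15°

1. ∠EGQ = 99°  [linear pair at G on ES]
2. ∠GEQ = 66°  [G on ray ES]
3. ∠EQG = 15°  [△QEG]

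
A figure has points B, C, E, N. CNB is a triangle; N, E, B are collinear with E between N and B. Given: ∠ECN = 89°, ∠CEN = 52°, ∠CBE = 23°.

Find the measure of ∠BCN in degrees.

∠BCN = 118°

1. ∠CNE = 39°  [△CNE]
2. ∠CBN = 23°  [E on ray BN]
3. ∠BNC = 39°  [E on ray NB]
4. ∠BCN = 118°  [△CNB]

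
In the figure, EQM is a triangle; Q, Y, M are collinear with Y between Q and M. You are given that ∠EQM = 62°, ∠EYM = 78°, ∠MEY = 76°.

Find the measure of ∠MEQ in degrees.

1. ∠EMY = 26°  [△EYM]
2. ∠EMQ = 26°  [Y on ray MQ]
3. ∠MEQ = 92°  [△EQM]

∠MEQ = 92°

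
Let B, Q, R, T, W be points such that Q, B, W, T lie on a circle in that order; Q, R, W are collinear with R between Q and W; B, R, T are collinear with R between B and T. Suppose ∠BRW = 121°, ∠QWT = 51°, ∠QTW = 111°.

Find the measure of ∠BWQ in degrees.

1. ∠BRQ = 59°  [linear pair at R on QW]
2. ∠QBT = 51°  [same arc QT]
3. ∠QBW = 69°  [cyclic QBWT, opposite ∠B+∠T]
4. ∠BQW = 70°  [△QRB]
5. ∠BWQ = 41°  [△QBW]

∠BWQ = 41°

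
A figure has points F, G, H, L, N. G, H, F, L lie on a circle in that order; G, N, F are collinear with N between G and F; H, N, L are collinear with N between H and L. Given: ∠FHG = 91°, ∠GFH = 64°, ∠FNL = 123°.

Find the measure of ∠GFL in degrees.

∠GFL = 32°

1. ∠FGH = 25°  [△GHF]
2. ∠FLH = 25°  [same arc HF]
3. ∠GFL = 32°  [△FNL]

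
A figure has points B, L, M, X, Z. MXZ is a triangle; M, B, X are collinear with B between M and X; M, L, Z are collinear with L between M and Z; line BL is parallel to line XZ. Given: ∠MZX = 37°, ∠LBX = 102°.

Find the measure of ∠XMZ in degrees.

∠XMZ = 65°

1. ∠BLM = 37°  [BL∥XZ, corresponding at L]
2. ∠LBM = 78°  [linear pair at B on MX]
3. ∠BML = 65°  [△MBL]
4. ∠XMZ = 65°  [B on MX, L on MZ]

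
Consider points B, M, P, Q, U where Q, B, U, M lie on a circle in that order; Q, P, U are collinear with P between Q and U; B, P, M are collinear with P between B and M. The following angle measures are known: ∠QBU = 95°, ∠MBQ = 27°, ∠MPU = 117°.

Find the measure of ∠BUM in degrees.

1. ∠QMU = 85°  [cyclic QBUM, opposite ∠B+∠M]
2. ∠MUQ = 27°  [same arc QM]
3. ∠BMU = 36°  [△UPM]
4. ∠MQU = 68°  [△QUM]
5. ∠MBU = 68°  [same arc UM]
6. ∠BUM = 76°  [△BUM]

∠BUM = 76°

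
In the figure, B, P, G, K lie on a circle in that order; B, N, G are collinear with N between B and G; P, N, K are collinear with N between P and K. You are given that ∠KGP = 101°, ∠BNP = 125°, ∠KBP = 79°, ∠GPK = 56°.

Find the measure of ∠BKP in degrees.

∠BKP = 69°

1. ∠GNK = 125°  [vertical angles at N]
2. ∠GBK = 56°  [same arc GK]
3. ∠BNK = 55°  [linear pair at N on BG]
4. ∠BKP = 69°  [△BNK]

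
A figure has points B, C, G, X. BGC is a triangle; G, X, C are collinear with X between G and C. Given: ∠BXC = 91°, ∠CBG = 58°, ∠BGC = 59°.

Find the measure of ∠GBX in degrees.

1. ∠BXG = 89°  [linear pair at X on GC]
2. ∠BGX = 59°  [X on ray GC]
3. ∠GBX = 32°  [△BGX]

∠GBX = 32°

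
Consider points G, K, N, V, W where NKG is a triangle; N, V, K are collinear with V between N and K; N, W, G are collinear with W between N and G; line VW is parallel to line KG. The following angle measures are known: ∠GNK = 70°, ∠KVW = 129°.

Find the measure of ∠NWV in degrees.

1. ∠VNW = 70°  [V on NK, W on NG]
2. ∠NVW = 51°  [linear pair at V on NK]
3. ∠NWV = 59°  [△NVW]

∠NWV = 59°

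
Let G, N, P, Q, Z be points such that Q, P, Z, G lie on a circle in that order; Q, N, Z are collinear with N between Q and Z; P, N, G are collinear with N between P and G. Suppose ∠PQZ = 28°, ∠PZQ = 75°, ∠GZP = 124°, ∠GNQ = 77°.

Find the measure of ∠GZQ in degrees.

∠GZQ = 49°

1. ∠PGZ = 28°  [same arc PZ]
2. ∠GNZ = 103°  [linear pair at N on QZ]
3. ∠GZQ = 49°  [△ZNG]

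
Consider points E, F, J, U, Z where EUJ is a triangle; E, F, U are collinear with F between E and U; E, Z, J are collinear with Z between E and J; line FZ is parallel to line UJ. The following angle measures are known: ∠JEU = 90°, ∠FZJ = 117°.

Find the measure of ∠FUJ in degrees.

∠FUJ = 27°

1. ∠FEZ = 90°  [F on EU, Z on EJ]
2. ∠EZF = 63°  [linear pair at Z on EJ]
3. ∠EFZ = 27°  [△EFZ]
4. ∠UFZ = 153°  [linear pair at F on EU]
5. ∠FUJ = 27°  [FZ∥UJ, co-interior at U–F]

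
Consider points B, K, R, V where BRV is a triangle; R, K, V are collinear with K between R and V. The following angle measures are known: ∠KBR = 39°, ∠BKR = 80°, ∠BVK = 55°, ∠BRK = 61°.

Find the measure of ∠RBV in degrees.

∠RBV = 64°

1. ∠BVR = 55°  [K on ray VR]
2. ∠BRV = 61°  [K on ray RV]
3. ∠RBV = 64°  [△BRV]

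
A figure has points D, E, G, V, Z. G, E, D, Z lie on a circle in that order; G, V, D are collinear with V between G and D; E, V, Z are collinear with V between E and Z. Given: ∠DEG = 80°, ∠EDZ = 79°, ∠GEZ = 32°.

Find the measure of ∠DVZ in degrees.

1. ∠DZG = 100°  [cyclic GEDZ, opposite ∠E+∠Z]
2. ∠EGZ = 101°  [cyclic GEDZ, opposite ∠G+∠D]
3. ∠GDZ = 32°  [same arc GZ]
4. ∠EZG = 47°  [△GEZ]
5. ∠DGZ = 48°  [△GDZ]
6. ∠GVZ = 85°  [△GVZ]
7. ∠DVZ = 95°  [linear pair at V on GD]

∠DVZ = 95°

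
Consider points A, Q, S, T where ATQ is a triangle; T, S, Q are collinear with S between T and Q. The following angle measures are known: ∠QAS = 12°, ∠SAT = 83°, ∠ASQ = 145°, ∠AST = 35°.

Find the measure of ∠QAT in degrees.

∠QAT = 95°

1. ∠AQS = 23°  [△ASQ]
2. ∠ATS = 62°  [△ATS]
3. ∠AQT = 23°  [S on ray QT]
4. ∠ATQ = 62°  [S on ray TQ]
5. ∠QAT = 95°  [△ATQ]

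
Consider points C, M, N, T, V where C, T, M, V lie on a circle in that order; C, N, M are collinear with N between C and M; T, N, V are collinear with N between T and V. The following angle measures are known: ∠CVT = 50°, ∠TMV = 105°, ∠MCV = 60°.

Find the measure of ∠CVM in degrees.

∠CVM = 65°

1. ∠CNV = 70°  [△CNV]
2. ∠MTV = 60°  [same arc MV]
3. ∠MNV = 110°  [linear pair at N on CM]
4. ∠MVT = 15°  [△TMV]
5. ∠CMV = 55°  [△MNV]
6. ∠CVM = 65°  [△CMV]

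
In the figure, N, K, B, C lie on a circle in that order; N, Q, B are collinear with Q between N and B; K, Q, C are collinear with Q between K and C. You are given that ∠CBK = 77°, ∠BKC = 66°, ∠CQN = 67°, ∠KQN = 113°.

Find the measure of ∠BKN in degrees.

1. ∠BCK = 37°  [△KBC]
2. ∠BQK = 67°  [vertical angles at Q]
3. ∠BNK = 37°  [same arc KB]
4. ∠KBN = 47°  [△KQB]
5. ∠BKN = 96°  [△NKB]

∠BKN = 96°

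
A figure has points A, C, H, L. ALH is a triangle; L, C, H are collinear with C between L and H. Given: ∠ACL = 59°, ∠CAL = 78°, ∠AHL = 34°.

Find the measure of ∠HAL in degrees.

∠HAL = 103°

1. ∠ALC = 43°  [△ALC]
2. ∠ALH = 43°  [C on ray LH]
3. ∠HAL = 103°  [△ALH]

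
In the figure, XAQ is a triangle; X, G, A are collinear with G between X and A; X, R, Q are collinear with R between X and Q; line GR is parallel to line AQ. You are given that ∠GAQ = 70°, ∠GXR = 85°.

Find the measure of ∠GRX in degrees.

1. ∠QAX = 70°  [G on ray AX]
2. ∠AXQ = 85°  [G on XA, R on XQ]
3. ∠AQX = 25°  [△XAQ]
4. ∠GRX = 25°  [GR∥AQ, corresponding at R]

∠GRX = 25°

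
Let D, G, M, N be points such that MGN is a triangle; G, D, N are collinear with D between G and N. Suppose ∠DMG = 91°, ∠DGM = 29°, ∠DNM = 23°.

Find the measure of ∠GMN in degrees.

∠GMN = 128°

1. ∠MGN = 29°  [D on ray GN]
2. ∠GNM = 23°  [D on ray NG]
3. ∠GMN = 128°  [△MGN]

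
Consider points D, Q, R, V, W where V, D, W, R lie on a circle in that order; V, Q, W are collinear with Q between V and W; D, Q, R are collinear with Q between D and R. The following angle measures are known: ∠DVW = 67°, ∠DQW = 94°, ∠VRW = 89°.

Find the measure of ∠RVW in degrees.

∠RVW = 64°

1. ∠DRW = 67°  [same arc DW]
2. ∠RQV = 94°  [vertical angles at Q]
3. ∠RQW = 86°  [linear pair at Q on VW]
4. ∠RWV = 27°  [△WQR]
5. ∠RVW = 64°  [△VWR]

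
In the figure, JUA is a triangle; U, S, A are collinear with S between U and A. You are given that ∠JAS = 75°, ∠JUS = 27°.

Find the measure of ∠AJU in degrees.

1. ∠JAU = 75°  [S on ray AU]
2. ∠AUJ = 27°  [S on ray UA]
3. ∠AJU = 78°  [△JUA]

∠AJU = 78°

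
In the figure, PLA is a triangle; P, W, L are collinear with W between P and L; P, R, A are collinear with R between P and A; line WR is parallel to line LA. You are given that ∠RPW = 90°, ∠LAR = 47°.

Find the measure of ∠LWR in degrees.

1. ∠APL = 90°  [W on PL, R on PA]
2. ∠LAP = 47°  [R on ray AP]
3. ∠ALP = 43°  [△PLA]
4. ∠PWR = 43°  [WR∥LA, corresponding at W]
5. ∠LWR = 137°  [linear pair at W on PL]

∠LWR = 137°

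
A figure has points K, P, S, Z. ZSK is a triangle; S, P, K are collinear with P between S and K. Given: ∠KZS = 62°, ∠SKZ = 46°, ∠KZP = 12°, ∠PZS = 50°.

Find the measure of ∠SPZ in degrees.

∠SPZ = 58°

1. ∠PKZ = 46°  [P on ray KS]
2. ∠KPZ = 122°  [△ZPK]
3. ∠SPZ = 58°  [linear pair at P on SK]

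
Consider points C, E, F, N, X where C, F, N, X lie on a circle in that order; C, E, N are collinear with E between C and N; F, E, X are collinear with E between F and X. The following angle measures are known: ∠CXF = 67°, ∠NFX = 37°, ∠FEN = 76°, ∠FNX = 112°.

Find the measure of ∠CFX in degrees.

∠CFX = 45°

1. ∠FXN = 31°  [△FNX]
2. ∠CEF = 104°  [linear pair at E on CN]
3. ∠FCN = 31°  [same arc FN]
4. ∠CFX = 45°  [△CEF]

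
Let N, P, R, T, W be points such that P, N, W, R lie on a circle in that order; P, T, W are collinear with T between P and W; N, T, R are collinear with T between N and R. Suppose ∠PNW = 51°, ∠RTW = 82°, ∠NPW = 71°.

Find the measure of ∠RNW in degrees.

1. ∠NWP = 58°  [△PNW]
2. ∠NTP = 82°  [vertical angles at T]
3. ∠NTW = 98°  [linear pair at T on PW]
4. ∠RNW = 24°  [△NTW]

∠RNW = 24°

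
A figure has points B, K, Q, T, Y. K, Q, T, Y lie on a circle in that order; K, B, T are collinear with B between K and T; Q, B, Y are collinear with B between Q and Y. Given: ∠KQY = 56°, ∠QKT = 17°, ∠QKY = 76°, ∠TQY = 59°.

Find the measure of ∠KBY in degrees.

∠KBY = 73°

1. ∠KYQ = 48°  [△KQY]
2. ∠TKY = 59°  [same arc TY]
3. ∠KBY = 73°  [△KBY]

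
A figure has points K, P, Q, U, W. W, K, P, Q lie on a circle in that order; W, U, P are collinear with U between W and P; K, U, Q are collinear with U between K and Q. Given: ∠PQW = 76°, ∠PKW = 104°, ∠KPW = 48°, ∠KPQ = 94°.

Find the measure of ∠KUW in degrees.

∠KUW = 106°

1. ∠KWP = 28°  [△WKP]
2. ∠KQW = 48°  [same arc WK]
3. ∠KWQ = 86°  [cyclic WKPQ, opposite ∠W+∠P]
4. ∠QKW = 46°  [△WKQ]
5. ∠KUW = 106°  [△WUK]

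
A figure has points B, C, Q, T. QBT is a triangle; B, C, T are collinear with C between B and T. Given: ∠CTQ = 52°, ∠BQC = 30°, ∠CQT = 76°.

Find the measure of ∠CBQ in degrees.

∠CBQ = 22°

1. ∠QCT = 52°  [△QCT]
2. ∠BCQ = 128°  [linear pair at C on BT]
3. ∠CBQ = 22°  [△QBC]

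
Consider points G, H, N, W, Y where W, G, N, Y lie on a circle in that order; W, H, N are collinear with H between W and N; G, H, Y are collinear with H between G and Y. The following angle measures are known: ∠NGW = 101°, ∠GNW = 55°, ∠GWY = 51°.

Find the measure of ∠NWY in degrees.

1. ∠GWN = 24°  [△WGN]
2. ∠GNY = 129°  [cyclic WGNY, opposite ∠W+∠N]
3. ∠GYN = 24°  [same arc GN]
4. ∠NGY = 27°  [△GNY]
5. ∠NWY = 27°  [same arc NY]

∠NWY = 27°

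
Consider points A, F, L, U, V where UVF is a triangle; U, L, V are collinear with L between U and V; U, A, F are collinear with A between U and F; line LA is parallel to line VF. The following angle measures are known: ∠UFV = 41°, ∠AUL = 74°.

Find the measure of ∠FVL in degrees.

∠FVL = 65°

1. ∠LAU = 41°  [LA∥VF, corresponding at A]
2. ∠ALU = 65°  [△ULA]
3. ∠ALV = 115°  [linear pair at L on UV]
4. ∠FVL = 65°  [LA∥VF, co-interior at V–L]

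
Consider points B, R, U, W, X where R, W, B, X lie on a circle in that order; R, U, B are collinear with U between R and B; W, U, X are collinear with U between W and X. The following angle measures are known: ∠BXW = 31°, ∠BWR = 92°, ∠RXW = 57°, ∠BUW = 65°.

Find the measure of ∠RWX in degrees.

∠RWX = 34°

1. ∠BRW = 31°  [same arc WB]
2. ∠RUW = 115°  [linear pair at U on RB]
3. ∠RWX = 34°  [△RUW]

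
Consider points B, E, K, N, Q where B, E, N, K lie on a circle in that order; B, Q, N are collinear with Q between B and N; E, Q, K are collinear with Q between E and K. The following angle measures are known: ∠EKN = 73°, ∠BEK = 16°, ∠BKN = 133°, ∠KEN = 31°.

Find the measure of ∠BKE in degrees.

∠BKE = 60°

1. ∠EBN = 73°  [same arc EN]
2. ∠BEN = 47°  [cyclic BENK, opposite ∠E+∠K]
3. ∠BNE = 60°  [△BEN]
4. ∠BKE = 60°  [same arc BE]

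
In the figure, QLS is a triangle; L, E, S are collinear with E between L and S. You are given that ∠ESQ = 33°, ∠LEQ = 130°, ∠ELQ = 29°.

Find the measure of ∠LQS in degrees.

1. ∠LSQ = 33°  [E on ray SL]
2. ∠QLS = 29°  [E on ray LS]
3. ∠LQS = 118°  [△QLS]

∠LQS = 118°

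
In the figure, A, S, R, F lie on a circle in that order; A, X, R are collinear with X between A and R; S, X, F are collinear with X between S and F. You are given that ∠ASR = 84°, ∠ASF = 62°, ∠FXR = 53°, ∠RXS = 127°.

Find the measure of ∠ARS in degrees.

∠ARS = 31°

1. ∠AXS = 53°  [vertical angles at X]
2. ∠RAS = 65°  [△AXS]
3. ∠ARS = 31°  [△ASR]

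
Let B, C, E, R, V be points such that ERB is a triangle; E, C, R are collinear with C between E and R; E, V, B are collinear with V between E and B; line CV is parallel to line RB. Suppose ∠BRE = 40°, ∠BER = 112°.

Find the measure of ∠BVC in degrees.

1. ∠EBR = 28°  [△ERB]
2. ∠CVE = 28°  [CV∥RB, corresponding at V]
3. ∠BVC = 152°  [linear pair at V on EB]

∠BVC = 152°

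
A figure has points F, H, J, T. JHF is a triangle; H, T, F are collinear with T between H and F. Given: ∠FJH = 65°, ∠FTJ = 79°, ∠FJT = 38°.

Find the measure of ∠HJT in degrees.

1. ∠JFT = 63°  [△JTF]
2. ∠HTJ = 101°  [linear pair at T on HF]
3. ∠HFJ = 63°  [T on ray FH]
4. ∠FHJ = 52°  [△JHF]
5. ∠JHT = 52°  [T on ray HF]
6. ∠HJT = 27°  [△JHT]

∠HJT = 27°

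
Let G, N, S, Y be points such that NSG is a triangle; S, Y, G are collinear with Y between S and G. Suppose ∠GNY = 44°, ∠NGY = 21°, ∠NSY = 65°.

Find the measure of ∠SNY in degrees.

1. ∠GYN = 115°  [△NYG]
2. ∠NYS = 65°  [linear pair at Y on SG]
3. ∠SNY = 50°  [△NSY]

∠SNY = 50°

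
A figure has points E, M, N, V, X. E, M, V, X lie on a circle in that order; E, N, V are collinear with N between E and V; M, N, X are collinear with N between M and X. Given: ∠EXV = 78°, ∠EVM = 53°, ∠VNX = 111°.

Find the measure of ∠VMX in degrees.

∠VMX = 58°

1. ∠EXM = 53°  [same arc EM]
2. ∠ENX = 69°  [linear pair at N on EV]
3. ∠VEX = 58°  [△ENX]
4. ∠VMX = 58°  [same arc VX]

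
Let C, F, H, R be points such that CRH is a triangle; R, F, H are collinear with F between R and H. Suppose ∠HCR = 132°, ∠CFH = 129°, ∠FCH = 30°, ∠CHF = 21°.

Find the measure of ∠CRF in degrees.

∠CRF = 27°

1. ∠CHR = 21°  [F on ray HR]
2. ∠CRH = 27°  [△CRH]
3. ∠CRF = 27°  [F on ray RH]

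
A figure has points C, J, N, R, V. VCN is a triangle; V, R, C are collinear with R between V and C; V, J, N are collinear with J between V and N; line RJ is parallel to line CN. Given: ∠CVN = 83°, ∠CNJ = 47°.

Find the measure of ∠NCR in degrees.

1. ∠CNV = 47°  [J on ray NV]
2. ∠NCV = 50°  [△VCN]
3. ∠NCR = 50°  [R on ray CV]

∠NCR = 50°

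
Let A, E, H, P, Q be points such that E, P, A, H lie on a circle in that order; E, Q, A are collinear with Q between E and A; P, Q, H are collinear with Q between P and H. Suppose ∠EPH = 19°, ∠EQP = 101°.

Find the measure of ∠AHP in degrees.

∠AHP = 60°

1. ∠EAH = 19°  [same arc EH]
2. ∠AQH = 101°  [vertical angles at Q]
3. ∠AHP = 60°  [△AQH]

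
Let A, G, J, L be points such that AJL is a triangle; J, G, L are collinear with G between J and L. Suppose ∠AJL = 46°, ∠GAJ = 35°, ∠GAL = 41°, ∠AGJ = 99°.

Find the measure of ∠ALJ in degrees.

∠ALJ = 58°

1. ∠AGL = 81°  [linear pair at G on JL]
2. ∠ALG = 58°  [△AGL]
3. ∠ALJ = 58°  [G on ray LJ]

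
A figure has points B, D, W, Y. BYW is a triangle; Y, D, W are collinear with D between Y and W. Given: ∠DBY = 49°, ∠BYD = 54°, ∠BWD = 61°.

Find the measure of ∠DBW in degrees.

∠DBW = 16°

1. ∠BDY = 77°  [△BYD]
2. ∠BDW = 103°  [linear pair at D on YW]
3. ∠DBW = 16°  [△BDW]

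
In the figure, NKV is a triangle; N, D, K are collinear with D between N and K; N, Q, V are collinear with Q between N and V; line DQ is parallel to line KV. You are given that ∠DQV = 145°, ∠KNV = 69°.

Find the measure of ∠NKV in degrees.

1. ∠DQN = 35°  [linear pair at Q on NV]
2. ∠DNQ = 69°  [D on NK, Q on NV]
3. ∠NDQ = 76°  [△NDQ]
4. ∠NKV = 76°  [DQ∥KV, corresponding at D]

∠NKV = 76°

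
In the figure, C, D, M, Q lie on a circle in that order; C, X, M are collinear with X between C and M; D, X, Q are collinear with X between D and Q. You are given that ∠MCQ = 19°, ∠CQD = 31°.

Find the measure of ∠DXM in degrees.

∠DXM = 130°

1. ∠MDQ = 19°  [same arc MQ]
2. ∠CMD = 31°  [same arc CD]
3. ∠DXM = 130°  [△DXM]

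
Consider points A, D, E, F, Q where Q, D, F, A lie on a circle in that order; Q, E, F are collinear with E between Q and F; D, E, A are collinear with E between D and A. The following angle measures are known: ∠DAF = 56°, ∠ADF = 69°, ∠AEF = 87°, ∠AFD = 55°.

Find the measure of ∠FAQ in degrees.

∠FAQ = 74°

1. ∠AFQ = 37°  [△FEA]
2. ∠AQF = 69°  [same arc FA]
3. ∠FAQ = 74°  [△QFA]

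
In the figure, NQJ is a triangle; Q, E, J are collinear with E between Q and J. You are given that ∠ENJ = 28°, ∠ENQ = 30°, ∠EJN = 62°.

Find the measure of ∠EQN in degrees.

∠EQN = 60°

1. ∠JEN = 90°  [△NEJ]
2. ∠NEQ = 90°  [linear pair at E on QJ]
3. ∠EQN = 60°  [△NQE]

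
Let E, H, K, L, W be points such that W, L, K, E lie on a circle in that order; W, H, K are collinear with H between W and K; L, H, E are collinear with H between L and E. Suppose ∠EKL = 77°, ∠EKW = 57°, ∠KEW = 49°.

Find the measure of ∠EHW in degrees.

1. ∠EWL = 103°  [cyclic WLKE, opposite ∠W+∠K]
2. ∠ELW = 57°  [same arc WE]
3. ∠EWK = 74°  [△WKE]
4. ∠LEW = 20°  [△WLE]
5. ∠EHW = 86°  [△WHE]

∠EHW = 86°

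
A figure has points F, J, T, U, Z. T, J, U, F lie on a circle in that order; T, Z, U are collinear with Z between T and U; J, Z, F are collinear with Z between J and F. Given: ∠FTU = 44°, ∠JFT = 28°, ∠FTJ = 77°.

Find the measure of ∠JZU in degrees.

1. ∠FJU = 44°  [same arc UF]
2. ∠JUT = 28°  [same arc TJ]
3. ∠JZU = 108°  [△JZU]

∠JZU = 108°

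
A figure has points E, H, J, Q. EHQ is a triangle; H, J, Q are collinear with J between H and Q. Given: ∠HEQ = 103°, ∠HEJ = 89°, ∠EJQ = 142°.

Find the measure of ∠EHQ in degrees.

1. ∠EJH = 38°  [linear pair at J on HQ]
2. ∠EHJ = 53°  [△EHJ]
3. ∠EHQ = 53°  [J on ray HQ]

∠EHQ = 53°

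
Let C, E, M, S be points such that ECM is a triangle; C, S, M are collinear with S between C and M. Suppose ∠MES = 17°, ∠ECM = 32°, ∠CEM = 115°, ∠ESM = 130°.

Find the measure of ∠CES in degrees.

∠CES = 98°

1. ∠ECS = 32°  [S on ray CM]
2. ∠CSE = 50°  [linear pair at S on CM]
3. ∠CES = 98°  [△ECS]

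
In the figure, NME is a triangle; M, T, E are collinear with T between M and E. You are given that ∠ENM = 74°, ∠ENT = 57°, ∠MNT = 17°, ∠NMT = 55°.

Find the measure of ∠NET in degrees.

∠NET = 51°

1. ∠MTN = 108°  [△NMT]
2. ∠ETN = 72°  [linear pair at T on ME]
3. ∠NET = 51°  [△NTE]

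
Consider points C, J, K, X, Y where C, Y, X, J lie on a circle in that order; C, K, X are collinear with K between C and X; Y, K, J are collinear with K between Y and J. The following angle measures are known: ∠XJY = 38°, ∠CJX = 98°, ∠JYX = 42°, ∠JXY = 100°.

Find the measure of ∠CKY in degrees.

1. ∠XCY = 38°  [same arc YX]
2. ∠CYX = 82°  [cyclic CYXJ, opposite ∠Y+∠J]
3. ∠CXY = 60°  [△CYX]
4. ∠XKY = 78°  [△YKX]
5. ∠CKY = 102°  [linear pair at K on CX]

∠CKY = 102°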